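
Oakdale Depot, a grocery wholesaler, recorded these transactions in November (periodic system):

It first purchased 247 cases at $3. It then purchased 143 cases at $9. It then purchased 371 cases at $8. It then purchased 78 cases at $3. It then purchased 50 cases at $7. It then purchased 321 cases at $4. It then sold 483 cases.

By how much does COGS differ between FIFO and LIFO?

FIFO COGS: 247 @ $3 + 143 @ $9 + 93 @ $8 = $2,772
LIFO COGS: 321 @ $4 + 50 @ $7 + 78 @ $3 + 34 @ $8 = $2,140
Difference = |$2,772 − $2,140| = $632

$632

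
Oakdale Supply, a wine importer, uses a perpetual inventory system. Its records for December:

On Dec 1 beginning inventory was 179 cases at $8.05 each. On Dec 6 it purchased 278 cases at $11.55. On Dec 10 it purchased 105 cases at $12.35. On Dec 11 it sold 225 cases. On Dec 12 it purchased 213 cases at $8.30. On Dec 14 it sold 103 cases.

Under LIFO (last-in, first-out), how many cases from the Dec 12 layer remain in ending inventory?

Dec 11, 225 sold [LIFO — newest first]: 105 @ $12.35 + 120 @ $11.55 = $2,682.75
Dec 14, 103 sold [LIFO — newest first]: 103 @ $8.30 = $854.90
Total COGS = $2,682.75 + $854.90 = $3,537.65
Ending inventory: 179 @ $8.05 + 158 @ $11.55 + 110 @ $8.30 = $4,178.85

110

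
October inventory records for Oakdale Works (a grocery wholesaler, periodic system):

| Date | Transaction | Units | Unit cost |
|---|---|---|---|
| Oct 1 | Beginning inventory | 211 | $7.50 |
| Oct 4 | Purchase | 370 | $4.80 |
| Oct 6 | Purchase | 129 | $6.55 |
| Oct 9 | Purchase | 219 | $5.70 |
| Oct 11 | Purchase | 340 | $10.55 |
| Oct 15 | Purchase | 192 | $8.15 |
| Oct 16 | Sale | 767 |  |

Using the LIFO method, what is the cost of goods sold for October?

COGS = $6,504.90

Oct 16, 767 sold [LIFO — newest first]: 192 @ $8.15 + 340 @ $10.55 + 219 @ $5.70 + 16 @ $6.55 = $6,504.90
Ending inventory: 211 @ $7.50 + 370 @ $4.80 + 113 @ $6.55 = $4,098.65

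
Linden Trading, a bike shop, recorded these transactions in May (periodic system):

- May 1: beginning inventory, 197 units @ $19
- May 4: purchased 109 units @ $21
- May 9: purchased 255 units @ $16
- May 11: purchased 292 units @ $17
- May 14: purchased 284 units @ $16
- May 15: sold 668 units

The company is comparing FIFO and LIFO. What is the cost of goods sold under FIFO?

COGS = $11,931

FIFO COGS: 197 @ $19 + 109 @ $21 + 255 @ $16 + 107 @ $17 = $11,931
LIFO COGS: 284 @ $16 + 292 @ $17 + 92 @ $16 = $10,980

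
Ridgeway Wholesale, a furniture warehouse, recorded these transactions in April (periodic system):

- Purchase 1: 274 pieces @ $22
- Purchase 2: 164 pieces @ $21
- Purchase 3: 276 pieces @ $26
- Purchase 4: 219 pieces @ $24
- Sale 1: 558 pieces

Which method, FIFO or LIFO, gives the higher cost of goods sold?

FIFO COGS: 274 @ $22 + 164 @ $21 + 120 @ $26 = $12,592
LIFO COGS: 219 @ $24 + 276 @ $26 + 63 @ $21 = $13,755

LIFO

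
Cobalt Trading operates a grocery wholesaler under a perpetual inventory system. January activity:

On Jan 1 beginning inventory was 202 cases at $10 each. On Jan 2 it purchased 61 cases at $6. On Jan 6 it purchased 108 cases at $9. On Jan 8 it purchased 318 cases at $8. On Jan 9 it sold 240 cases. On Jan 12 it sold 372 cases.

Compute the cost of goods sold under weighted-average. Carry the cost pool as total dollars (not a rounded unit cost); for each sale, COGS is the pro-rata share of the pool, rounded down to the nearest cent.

After Jan 1: 202 on hand, pool $2,020.00 (≈ $10.0000 each)
After Jan 2: 263 on hand, pool $2,386.00 (≈ $9.0722 each)
After Jan 6: 371 on hand, pool $3,358.00 (≈ $9.0512 each)
After Jan 8: 689 on hand, pool $5,902.00 (≈ $8.5660 each)
Jan 9, sell 240: 240/689 × $5,902.00 → $2,055.84
Jan 12, sell 372: 372/449 × $3,846.16 → $3,186.57
Total COGS = $2,055.84 + $3,186.57 = $5,242.41
Ending inventory (cost pool remaining) = $659.59
Check: goods available $5,902.00 = COGS $5,242.41 + ending $659.59

COGS = $5,242.41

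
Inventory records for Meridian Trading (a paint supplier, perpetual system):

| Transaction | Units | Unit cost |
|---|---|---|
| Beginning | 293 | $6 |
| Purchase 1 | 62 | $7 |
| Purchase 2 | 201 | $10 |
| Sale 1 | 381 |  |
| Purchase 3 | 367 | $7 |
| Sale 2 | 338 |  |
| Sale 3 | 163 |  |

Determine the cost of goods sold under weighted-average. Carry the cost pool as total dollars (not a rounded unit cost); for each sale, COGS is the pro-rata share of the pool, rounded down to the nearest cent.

After Beginning: 293 on hand, pool $1,758.00 (≈ $6.0000 each)
After Purchase 1: 355 on hand, pool $2,192.00 (≈ $6.1746 each)
After Purchase 2: 556 on hand, pool $4,202.00 (≈ $7.5576 each)
Sale 1, sell 381: 381/556 × $4,202.00 → $2,879.42
After Purchase 3: 542 on hand, pool $3,891.58 (≈ $7.1800 each)
Sale 2, sell 338: 338/542 × $3,891.58 → $2,426.85
Sale 3, sell 163: 163/204 × $1,464.73 → $1,170.34
Total COGS = $2,879.42 + $2,426.85 + $1,170.34 = $6,476.61
Ending inventory (cost pool remaining) = $294.39

COGS = $6,476.61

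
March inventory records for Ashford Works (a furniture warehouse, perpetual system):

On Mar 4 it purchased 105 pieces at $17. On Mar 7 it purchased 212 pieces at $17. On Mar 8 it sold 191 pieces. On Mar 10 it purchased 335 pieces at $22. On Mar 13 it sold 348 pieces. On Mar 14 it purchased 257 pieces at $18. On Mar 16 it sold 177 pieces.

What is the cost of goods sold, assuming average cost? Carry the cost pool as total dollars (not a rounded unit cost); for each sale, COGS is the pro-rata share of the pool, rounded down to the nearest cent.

After Mar 4: 105 on hand, pool $1,785.00 (≈ $17.0000 each)
After Mar 7: 317 on hand, pool $5,389.00 (≈ $17.0000 each)
Mar 8, sell 191: 191/317 × $5,389.00 → $3,247.00
After Mar 10: 461 on hand, pool $9,512.00 (≈ $20.6334 each)
Mar 13, sell 348: 348/461 × $9,512.00 → $7,180.42
After Mar 14: 370 on hand, pool $6,957.58 (≈ $18.8043 each)
Mar 16, sell 177: 177/370 × $6,957.58 → $3,328.35
Total COGS = $3,247.00 + $7,180.42 + $3,328.35 = $13,755.77
Ending inventory (cost pool remaining) = $3,629.23

COGS = $13,755.77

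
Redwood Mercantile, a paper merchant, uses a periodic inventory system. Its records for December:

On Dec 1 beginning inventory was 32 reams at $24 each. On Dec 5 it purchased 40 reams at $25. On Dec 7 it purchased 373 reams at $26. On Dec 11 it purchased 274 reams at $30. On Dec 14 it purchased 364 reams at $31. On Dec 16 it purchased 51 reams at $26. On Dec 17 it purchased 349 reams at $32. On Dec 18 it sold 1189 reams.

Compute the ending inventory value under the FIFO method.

Ending inventory = $9,408

Dec 18, 1189 sold [FIFO — oldest first]: 32 @ $24 + 40 @ $25 + 373 @ $26 + 274 @ $30 + 364 @ $31 + 51 @ $26 + 55 @ $32 = $34,056
Ending inventory: 294 @ $32 = $9,408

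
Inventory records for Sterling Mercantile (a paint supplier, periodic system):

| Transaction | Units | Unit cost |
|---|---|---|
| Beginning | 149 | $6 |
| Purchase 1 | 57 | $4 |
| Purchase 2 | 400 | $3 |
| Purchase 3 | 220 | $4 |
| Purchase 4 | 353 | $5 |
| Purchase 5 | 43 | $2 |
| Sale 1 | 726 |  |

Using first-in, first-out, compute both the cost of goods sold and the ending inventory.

COGS = $2,802; ending inventory = $2,251

Sale 1 (726) [FIFO — oldest first]: 149 @ $6 + 57 @ $4 + 400 @ $3 + 120 @ $4 = $2,802
Ending inventory: 100 @ $4 + 353 @ $5 + 43 @ $2 = $2,251
Check: goods available $5,053 = COGS $2,802 + ending $2,251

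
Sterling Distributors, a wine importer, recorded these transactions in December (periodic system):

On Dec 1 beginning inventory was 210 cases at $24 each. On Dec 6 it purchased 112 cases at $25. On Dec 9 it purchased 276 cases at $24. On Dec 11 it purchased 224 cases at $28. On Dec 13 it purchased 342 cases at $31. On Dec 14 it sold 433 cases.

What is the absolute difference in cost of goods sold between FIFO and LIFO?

$2,646

FIFO COGS: 210 @ $24 + 112 @ $25 + 111 @ $24 = $10,504
LIFO COGS: 342 @ $31 + 91 @ $28 = $13,150
Difference = |$10,504 − $13,150| = $2,646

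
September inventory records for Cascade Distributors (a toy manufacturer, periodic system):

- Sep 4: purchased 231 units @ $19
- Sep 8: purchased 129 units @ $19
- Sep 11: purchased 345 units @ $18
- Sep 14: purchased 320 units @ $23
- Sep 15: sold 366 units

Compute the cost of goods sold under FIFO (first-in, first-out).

COGS = $6,948

Sep 15, 366 sold [FIFO — oldest first]: 231 @ $19 + 129 @ $19 + 6 @ $18 = $6,948
Ending inventory: 339 @ $18 + 320 @ $23 = $13,462
Check: goods available $20,410 = COGS $6,948 + ending $13,462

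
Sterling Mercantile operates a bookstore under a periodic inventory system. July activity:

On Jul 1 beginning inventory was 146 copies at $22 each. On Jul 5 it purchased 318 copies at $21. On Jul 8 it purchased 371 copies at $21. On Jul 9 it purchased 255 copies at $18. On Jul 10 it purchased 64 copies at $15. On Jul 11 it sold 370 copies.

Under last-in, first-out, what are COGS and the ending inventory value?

COGS = $6,621; ending inventory = $16,610

Jul 11, 370 sold [LIFO — newest first]: 64 @ $15 + 255 @ $18 + 51 @ $21 = $6,621
Ending inventory: 146 @ $22 + 318 @ $21 + 320 @ $21 = $16,610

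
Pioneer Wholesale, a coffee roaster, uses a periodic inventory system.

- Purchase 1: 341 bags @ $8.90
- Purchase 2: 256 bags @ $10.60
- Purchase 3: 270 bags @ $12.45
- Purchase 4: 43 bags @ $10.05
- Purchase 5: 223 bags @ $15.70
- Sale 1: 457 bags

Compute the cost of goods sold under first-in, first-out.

Sale 1 (457) [FIFO — oldest first]: 341 @ $8.90 + 116 @ $10.60 = $4,264.50
Ending inventory: 140 @ $10.60 + 270 @ $12.45 + 43 @ $10.05 + 223 @ $15.70 = $8,778.75
Check: goods available $13,043.25 = COGS $4,264.50 + ending $8,778.75

COGS = $4,264.50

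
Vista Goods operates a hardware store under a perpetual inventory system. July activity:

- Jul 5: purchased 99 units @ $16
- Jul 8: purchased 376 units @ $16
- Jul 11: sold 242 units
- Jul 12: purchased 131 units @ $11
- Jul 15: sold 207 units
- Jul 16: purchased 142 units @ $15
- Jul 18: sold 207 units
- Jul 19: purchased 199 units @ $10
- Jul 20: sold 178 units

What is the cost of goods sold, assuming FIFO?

COGS = $12,031

Jul 11, 242 sold [FIFO — oldest first]: 99 @ $16 + 143 @ $16 = $3,872
Jul 15, 207 sold [FIFO — oldest first]: 207 @ $16 = $3,312
Jul 18, 207 sold [FIFO — oldest first]: 26 @ $16 + 131 @ $11 + 50 @ $15 = $2,607
Jul 20, 178 sold [FIFO — oldest first]: 92 @ $15 + 86 @ $10 = $2,240
Total COGS = $3,872 + $3,312 + $2,607 + $2,240 = $12,031
Ending inventory: 113 @ $10 = $1,130
Check: goods available $13,161 = COGS $12,031 + ending $1,130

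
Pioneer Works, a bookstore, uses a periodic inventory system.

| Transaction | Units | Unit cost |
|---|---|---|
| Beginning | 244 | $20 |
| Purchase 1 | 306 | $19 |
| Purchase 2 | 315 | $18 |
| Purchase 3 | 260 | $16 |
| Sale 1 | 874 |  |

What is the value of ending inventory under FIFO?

Ending inventory = $4,016

Sale 1 (874) [FIFO — oldest first]: 244 @ $20 + 306 @ $19 + 315 @ $18 + 9 @ $16 = $16,508
Ending inventory: 251 @ $16 = $4,016
Check: goods available $20,524 = COGS $16,508 + ending $4,016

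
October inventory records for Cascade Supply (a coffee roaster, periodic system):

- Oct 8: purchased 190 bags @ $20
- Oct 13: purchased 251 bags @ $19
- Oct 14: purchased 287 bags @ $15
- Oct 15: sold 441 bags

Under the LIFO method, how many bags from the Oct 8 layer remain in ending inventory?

190

Oct 15, 441 sold [LIFO — newest first]: 287 @ $15 + 154 @ $19 = $7,231
Ending inventory: 190 @ $20 + 97 @ $19 = $5,643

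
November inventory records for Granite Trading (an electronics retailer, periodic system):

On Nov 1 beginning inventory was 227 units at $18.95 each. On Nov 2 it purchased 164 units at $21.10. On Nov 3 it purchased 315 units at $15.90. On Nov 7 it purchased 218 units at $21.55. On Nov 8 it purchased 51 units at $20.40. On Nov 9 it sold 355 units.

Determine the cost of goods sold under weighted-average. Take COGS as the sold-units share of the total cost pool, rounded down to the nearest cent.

Nov 9, sell 355: 355/975 × $18,508.85 → $6,739.11
Ending inventory (cost pool remaining) = $11,769.74
Check: goods available $18,508.85 = COGS $6,739.11 + ending $11,769.74

COGS = $6,739.11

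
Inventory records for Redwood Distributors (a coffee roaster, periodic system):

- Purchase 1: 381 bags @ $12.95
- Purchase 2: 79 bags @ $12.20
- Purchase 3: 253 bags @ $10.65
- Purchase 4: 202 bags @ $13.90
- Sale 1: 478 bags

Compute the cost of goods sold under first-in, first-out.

COGS = $6,089.45

Sale 1 (478) [FIFO — oldest first]: 381 @ $12.95 + 79 @ $12.20 + 18 @ $10.65 = $6,089.45
Ending inventory: 235 @ $10.65 + 202 @ $13.90 = $5,310.55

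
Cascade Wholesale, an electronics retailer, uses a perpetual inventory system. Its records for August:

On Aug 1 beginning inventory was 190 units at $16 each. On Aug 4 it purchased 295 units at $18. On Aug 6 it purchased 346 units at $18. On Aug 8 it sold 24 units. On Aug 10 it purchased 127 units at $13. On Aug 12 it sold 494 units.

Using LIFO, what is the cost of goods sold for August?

Aug 8, 24 sold [LIFO — newest first]: 24 @ $18 = $432
Aug 12, 494 sold [LIFO — newest first]: 127 @ $13 + 322 @ $18 + 45 @ $18 = $8,257
Total COGS = $432 + $8,257 = $8,689
Ending inventory: 190 @ $16 + 250 @ $18 = $7,540

COGS = $8,689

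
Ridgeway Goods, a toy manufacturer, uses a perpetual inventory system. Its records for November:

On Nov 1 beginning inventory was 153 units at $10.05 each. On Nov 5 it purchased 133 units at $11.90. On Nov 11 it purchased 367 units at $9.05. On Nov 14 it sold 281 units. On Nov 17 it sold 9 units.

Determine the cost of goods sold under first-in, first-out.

COGS = $3,156.55

Nov 14, 281 sold [FIFO — oldest first]: 153 @ $10.05 + 128 @ $11.90 = $3,060.85
Nov 17, 9 sold [FIFO — oldest first]: 5 @ $11.90 + 4 @ $9.05 = $95.70
Total COGS = $3,060.85 + $95.70 = $3,156.55
Ending inventory: 363 @ $9.05 = $3,285.15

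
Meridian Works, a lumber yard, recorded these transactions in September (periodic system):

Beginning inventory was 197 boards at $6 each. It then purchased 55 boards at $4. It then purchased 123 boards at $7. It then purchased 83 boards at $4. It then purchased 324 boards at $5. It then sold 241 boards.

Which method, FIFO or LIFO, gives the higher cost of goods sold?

FIFO COGS: 197 @ $6 + 44 @ $4 = $1,358
LIFO COGS: 241 @ $5 = $1,205

FIFO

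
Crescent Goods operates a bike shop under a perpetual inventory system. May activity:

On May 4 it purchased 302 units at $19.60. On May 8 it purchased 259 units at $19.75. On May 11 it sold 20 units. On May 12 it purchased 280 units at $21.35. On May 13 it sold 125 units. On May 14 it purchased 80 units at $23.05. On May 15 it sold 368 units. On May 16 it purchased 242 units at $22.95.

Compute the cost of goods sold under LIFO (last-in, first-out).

May 11, 20 sold [LIFO — newest first]: 20 @ $19.75 = $395.00
May 13, 125 sold [LIFO — newest first]: 125 @ $21.35 = $2,668.75
May 15, 368 sold [LIFO — newest first]: 80 @ $23.05 + 155 @ $21.35 + 133 @ $19.75 = $7,780.00
Total COGS = $395.00 + $2,668.75 + $7,780.00 = $10,843.75
Ending inventory: 302 @ $19.60 + 106 @ $19.75 + 242 @ $22.95 = $13,566.60
Check: goods available $24,410.35 = COGS $10,843.75 + ending $13,566.60

COGS = $10,843.75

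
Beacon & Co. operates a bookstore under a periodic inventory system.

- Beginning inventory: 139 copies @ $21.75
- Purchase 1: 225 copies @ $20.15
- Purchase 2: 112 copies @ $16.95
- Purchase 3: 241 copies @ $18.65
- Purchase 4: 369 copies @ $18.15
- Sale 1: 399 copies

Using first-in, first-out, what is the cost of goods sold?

Sale 1 (399) [FIFO — oldest first]: 139 @ $21.75 + 225 @ $20.15 + 35 @ $16.95 = $8,150.25
Ending inventory: 77 @ $16.95 + 241 @ $18.65 + 369 @ $18.15 = $12,497.15
Check: goods available $20,647.40 = COGS $8,150.25 + ending $12,497.15

COGS = $8,150.25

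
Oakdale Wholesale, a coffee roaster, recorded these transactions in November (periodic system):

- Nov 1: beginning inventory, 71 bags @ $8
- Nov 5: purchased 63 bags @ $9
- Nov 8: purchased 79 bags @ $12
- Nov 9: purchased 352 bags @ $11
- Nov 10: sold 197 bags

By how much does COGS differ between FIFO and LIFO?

FIFO COGS: 71 @ $8 + 63 @ $9 + 63 @ $12 = $1,891
LIFO COGS: 197 @ $11 = $2,167
Difference = |$1,891 − $2,167| = $276

$276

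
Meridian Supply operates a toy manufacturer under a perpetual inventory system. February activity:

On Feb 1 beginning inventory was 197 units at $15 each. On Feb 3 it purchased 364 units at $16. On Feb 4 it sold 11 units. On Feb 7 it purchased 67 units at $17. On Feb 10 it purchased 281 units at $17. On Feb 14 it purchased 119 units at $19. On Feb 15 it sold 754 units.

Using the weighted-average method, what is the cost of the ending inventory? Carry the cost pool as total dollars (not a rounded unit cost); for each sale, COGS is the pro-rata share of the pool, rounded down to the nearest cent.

Ending inventory = $4,340.38

After Feb 1: 197 on hand, pool $2,955.00 (≈ $15.0000 each)
After Feb 3: 561 on hand, pool $8,779.00 (≈ $15.6488 each)
Feb 4, sell 11: 11/561 × $8,779.00 → $172.13
After Feb 7: 617 on hand, pool $9,745.87 (≈ $15.7956 each)
After Feb 10: 898 on hand, pool $14,522.87 (≈ $16.1725 each)
After Feb 14: 1017 on hand, pool $16,783.87 (≈ $16.5033 each)
Feb 15, sell 754: 754/1017 × $16,783.87 → $12,443.49
Total COGS = $172.13 + $12,443.49 = $12,615.62
Ending inventory (cost pool remaining) = $4,340.38
Check: goods available $16,956.00 = COGS $12,615.62 + ending $4,340.38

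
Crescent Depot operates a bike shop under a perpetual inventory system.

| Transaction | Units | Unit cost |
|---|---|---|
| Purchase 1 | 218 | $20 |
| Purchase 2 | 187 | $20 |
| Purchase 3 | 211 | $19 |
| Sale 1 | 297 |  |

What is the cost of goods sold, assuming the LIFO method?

Sale 1 (297) [LIFO — newest first]: 211 @ $19 + 86 @ $20 = $5,729
Ending inventory: 218 @ $20 + 101 @ $20 = $6,380
Check: goods available $12,109 = COGS $5,729 + ending $6,380

COGS = $5,729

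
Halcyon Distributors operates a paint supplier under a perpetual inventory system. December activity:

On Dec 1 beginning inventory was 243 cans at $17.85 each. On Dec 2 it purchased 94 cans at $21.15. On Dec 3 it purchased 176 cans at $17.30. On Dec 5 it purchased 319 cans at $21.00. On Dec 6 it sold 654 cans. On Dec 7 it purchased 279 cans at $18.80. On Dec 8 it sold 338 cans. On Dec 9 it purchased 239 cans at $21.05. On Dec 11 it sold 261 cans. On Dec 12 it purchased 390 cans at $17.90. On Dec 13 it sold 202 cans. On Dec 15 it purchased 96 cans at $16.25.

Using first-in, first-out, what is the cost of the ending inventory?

Dec 6, 654 sold [FIFO — oldest first]: 243 @ $17.85 + 94 @ $21.15 + 176 @ $17.30 + 141 @ $21.00 = $12,331.45
Dec 8, 338 sold [FIFO — oldest first]: 178 @ $21.00 + 160 @ $18.80 = $6,746.00
Dec 11, 261 sold [FIFO — oldest first]: 119 @ $18.80 + 142 @ $21.05 = $5,226.30
Dec 13, 202 sold [FIFO — oldest first]: 97 @ $21.05 + 105 @ $17.90 = $3,921.35
Total COGS = $12,331.45 + $6,746.00 + $5,226.30 + $3,921.35 = $28,225.10
Ending inventory: 285 @ $17.90 + 96 @ $16.25 = $6,661.50

Ending inventory = $6,661.50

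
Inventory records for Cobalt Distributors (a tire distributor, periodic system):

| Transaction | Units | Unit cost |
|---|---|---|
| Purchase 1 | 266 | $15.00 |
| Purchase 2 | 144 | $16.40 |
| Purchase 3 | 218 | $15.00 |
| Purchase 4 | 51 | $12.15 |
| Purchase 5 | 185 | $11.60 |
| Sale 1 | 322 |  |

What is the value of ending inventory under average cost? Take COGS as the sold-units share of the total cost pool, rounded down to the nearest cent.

Sale 1, sell 322: 322/864 × $12,387.25 → $4,616.54
Ending inventory (cost pool remaining) = $7,770.71
Check: goods available $12,387.25 = COGS $4,616.54 + ending $7,770.71

Ending inventory = $7,770.71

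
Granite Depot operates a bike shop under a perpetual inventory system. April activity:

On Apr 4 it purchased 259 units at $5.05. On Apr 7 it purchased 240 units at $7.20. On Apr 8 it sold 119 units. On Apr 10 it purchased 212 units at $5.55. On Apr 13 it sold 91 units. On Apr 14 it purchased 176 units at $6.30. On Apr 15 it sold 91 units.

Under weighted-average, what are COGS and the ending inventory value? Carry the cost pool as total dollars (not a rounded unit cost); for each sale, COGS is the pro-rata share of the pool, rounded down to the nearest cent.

COGS = $1,806.12; ending inventory = $3,515.23

After Apr 4: 259 on hand, pool $1,307.95 (≈ $5.0500 each)
After Apr 7: 499 on hand, pool $3,035.95 (≈ $6.0841 each)
Apr 8, sell 119: 119/499 × $3,035.95 → $724.00
After Apr 10: 592 on hand, pool $3,488.55 (≈ $5.8928 each)
Apr 13, sell 91: 91/592 × $3,488.55 → $536.24
After Apr 14: 677 on hand, pool $4,061.11 (≈ $5.9987 each)
Apr 15, sell 91: 91/677 × $4,061.11 → $545.88
Total COGS = $724.00 + $536.24 + $545.88 = $1,806.12
Ending inventory (cost pool remaining) = $3,515.23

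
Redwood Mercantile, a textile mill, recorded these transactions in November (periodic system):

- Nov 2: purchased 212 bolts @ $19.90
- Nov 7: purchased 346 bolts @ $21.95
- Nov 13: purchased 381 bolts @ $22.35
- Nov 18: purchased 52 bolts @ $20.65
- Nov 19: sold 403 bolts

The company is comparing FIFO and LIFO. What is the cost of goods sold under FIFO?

COGS = $8,411.25

FIFO COGS: 212 @ $19.90 + 191 @ $21.95 = $8,411.25
LIFO COGS: 52 @ $20.65 + 351 @ $22.35 = $8,918.65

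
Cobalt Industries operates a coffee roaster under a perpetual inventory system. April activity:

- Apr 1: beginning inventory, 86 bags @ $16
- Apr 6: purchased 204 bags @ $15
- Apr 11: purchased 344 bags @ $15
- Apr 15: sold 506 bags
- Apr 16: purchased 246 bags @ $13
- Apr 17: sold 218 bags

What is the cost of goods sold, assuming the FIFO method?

Apr 15, 506 sold [FIFO — oldest first]: 86 @ $16 + 204 @ $15 + 216 @ $15 = $7,676
Apr 17, 218 sold [FIFO — oldest first]: 128 @ $15 + 90 @ $13 = $3,090
Total COGS = $7,676 + $3,090 = $10,766
Ending inventory: 156 @ $13 = $2,028
Check: goods available $12,794 = COGS $10,766 + ending $2,028

COGS = $10,766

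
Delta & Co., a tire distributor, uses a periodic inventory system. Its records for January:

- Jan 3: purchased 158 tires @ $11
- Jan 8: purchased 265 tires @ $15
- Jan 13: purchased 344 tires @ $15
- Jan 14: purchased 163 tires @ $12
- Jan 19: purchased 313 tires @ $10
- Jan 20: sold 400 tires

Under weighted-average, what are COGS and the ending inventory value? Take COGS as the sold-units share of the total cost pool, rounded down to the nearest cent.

Jan 20, sell 400: 400/1243 × $15,959.00 → $5,135.63
Ending inventory (cost pool remaining) = $10,823.37

COGS = $5,135.63; ending inventory = $10,823.37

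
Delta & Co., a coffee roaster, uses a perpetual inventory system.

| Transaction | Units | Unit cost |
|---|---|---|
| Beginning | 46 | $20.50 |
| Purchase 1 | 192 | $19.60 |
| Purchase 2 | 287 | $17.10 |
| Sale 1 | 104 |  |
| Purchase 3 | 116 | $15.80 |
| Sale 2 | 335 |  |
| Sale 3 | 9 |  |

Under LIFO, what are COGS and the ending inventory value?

COGS = $7,622.50; ending inventory = $3,824.20

Sale 1 (104) [LIFO — newest first]: 104 @ $17.10 = $1,778.40
Sale 2 (335) [LIFO — newest first]: 116 @ $15.80 + 183 @ $17.10 + 36 @ $19.60 = $5,667.70
Sale 3 (9) [LIFO — newest first]: 9 @ $19.60 = $176.40
Total COGS = $1,778.40 + $5,667.70 + $176.40 = $7,622.50
Ending inventory: 46 @ $20.50 + 147 @ $19.60 = $3,824.20
Check: goods available $11,446.70 = COGS $7,622.50 + ending $3,824.20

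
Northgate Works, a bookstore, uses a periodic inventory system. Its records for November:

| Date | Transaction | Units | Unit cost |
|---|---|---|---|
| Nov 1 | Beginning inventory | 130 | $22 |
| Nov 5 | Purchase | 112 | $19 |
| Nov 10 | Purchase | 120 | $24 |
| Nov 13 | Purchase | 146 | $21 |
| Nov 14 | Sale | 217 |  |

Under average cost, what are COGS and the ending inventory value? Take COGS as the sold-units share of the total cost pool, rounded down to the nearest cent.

Nov 14, sell 217: 217/508 × $10,934.00 → $4,670.62
Ending inventory (cost pool remaining) = $6,263.38

COGS = $4,670.62; ending inventory = $6,263.38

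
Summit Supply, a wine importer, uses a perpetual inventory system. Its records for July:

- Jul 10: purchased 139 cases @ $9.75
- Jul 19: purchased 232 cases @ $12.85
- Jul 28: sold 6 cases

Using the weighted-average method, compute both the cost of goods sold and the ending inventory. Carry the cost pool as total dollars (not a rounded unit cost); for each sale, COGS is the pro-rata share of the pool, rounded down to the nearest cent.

After Jul 10: 139 on hand, pool $1,355.25 (≈ $9.7500 each)
After Jul 19: 371 on hand, pool $4,336.45 (≈ $11.6885 each)
Jul 28, sell 6: 6/371 × $4,336.45 → $70.13
Ending inventory (cost pool remaining) = $4,266.32
Check: goods available $4,336.45 = COGS $70.13 + ending $4,266.32

COGS = $70.13; ending inventory = $4,266.32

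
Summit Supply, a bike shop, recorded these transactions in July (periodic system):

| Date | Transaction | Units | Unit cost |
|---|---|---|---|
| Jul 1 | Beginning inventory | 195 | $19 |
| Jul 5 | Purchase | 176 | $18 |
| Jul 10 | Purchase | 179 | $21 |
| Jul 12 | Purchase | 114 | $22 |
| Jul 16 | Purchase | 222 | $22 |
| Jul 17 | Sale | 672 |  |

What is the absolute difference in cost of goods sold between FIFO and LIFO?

FIFO COGS: 195 @ $19 + 176 @ $18 + 179 @ $21 + 114 @ $22 + 8 @ $22 = $13,316
LIFO COGS: 222 @ $22 + 114 @ $22 + 179 @ $21 + 157 @ $18 = $13,977
Difference = |$13,316 − $13,977| = $661

$661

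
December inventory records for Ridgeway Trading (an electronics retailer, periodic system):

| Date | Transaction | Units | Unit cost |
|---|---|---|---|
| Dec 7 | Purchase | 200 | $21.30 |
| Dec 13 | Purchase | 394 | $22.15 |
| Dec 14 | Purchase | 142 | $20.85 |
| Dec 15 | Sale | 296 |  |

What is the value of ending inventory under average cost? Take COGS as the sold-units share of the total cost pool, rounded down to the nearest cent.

Dec 15, sell 296: 296/736 × $15,947.80 → $6,413.78
Ending inventory (cost pool remaining) = $9,534.02

Ending inventory = $9,534.02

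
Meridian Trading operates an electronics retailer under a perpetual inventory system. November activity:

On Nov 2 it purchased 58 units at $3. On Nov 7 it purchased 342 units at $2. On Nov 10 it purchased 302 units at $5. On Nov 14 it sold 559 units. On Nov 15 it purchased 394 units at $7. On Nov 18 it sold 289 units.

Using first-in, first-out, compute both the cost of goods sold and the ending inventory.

Nov 14, 559 sold [FIFO — oldest first]: 58 @ $3 + 342 @ $2 + 159 @ $5 = $1,653
Nov 18, 289 sold [FIFO — oldest first]: 143 @ $5 + 146 @ $7 = $1,737
Total COGS = $1,653 + $1,737 = $3,390
Ending inventory: 248 @ $7 = $1,736
Check: goods available $5,126 = COGS $3,390 + ending $1,736

COGS = $3,390; ending inventory = $1,736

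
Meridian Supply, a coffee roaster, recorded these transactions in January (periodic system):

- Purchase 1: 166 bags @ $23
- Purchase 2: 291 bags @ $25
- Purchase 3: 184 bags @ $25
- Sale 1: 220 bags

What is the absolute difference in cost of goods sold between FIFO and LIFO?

$332

FIFO COGS: 166 @ $23 + 54 @ $25 = $5,168
LIFO COGS: 184 @ $25 + 36 @ $25 = $5,500
Difference = |$5,168 − $5,500| = $332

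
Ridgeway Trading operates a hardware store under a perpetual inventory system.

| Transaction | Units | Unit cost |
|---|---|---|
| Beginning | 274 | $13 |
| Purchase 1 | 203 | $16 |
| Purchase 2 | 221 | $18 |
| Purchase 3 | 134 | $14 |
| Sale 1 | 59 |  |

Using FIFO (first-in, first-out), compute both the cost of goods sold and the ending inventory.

COGS = $767; ending inventory = $11,897

Sale 1 (59) [FIFO — oldest first]: 59 @ $13 = $767
Ending inventory: 215 @ $13 + 203 @ $16 + 221 @ $18 + 134 @ $14 = $11,897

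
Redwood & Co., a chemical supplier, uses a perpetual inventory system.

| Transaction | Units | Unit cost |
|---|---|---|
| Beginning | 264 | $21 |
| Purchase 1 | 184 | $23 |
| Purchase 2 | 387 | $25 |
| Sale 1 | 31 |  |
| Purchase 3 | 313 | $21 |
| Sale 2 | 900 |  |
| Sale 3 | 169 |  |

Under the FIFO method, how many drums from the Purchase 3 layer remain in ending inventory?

Sale 1 (31) [FIFO — oldest first]: 31 @ $21 = $651
Sale 2 (900) [FIFO — oldest first]: 233 @ $21 + 184 @ $23 + 387 @ $25 + 96 @ $21 = $20,816
Sale 3 (169) [FIFO — oldest first]: 169 @ $21 = $3,549
Total COGS = $651 + $20,816 + $3,549 = $25,016
Ending inventory: 48 @ $21 = $1,008

48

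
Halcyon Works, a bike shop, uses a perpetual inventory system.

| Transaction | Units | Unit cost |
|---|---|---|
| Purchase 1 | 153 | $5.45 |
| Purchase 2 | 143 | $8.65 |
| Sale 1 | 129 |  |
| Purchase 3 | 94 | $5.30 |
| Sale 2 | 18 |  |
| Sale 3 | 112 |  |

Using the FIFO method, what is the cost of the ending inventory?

Ending inventory = $818.25

Sale 1 (129) [FIFO — oldest first]: 129 @ $5.45 = $703.05
Sale 2 (18) [FIFO — oldest first]: 18 @ $5.45 = $98.10
Sale 3 (112) [FIFO — oldest first]: 6 @ $5.45 + 106 @ $8.65 = $949.60
Total COGS = $703.05 + $98.10 + $949.60 = $1,750.75
Ending inventory: 37 @ $8.65 + 94 @ $5.30 = $818.25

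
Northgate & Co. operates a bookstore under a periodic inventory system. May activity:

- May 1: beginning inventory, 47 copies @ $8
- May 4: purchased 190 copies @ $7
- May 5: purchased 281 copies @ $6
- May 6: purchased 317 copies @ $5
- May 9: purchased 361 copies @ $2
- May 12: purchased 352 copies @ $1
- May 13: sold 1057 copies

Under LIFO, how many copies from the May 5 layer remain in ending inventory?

May 13, 1057 sold [LIFO — newest first]: 352 @ $1 + 361 @ $2 + 317 @ $5 + 27 @ $6 = $2,821
Ending inventory: 47 @ $8 + 190 @ $7 + 254 @ $6 = $3,230
Check: goods available $6,051 = COGS $2,821 + ending $3,230

254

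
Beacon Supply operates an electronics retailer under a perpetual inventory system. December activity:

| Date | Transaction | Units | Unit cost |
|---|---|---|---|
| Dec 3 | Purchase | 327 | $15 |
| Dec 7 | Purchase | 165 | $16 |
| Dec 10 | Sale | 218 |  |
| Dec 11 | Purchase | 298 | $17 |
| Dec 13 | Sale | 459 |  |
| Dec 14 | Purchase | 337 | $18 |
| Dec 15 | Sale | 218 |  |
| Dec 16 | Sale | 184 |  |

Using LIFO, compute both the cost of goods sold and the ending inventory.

COGS = $17,957; ending inventory = $720

Dec 10, 218 sold [LIFO — newest first]: 165 @ $16 + 53 @ $15 = $3,435
Dec 13, 459 sold [LIFO — newest first]: 298 @ $17 + 161 @ $15 = $7,481
Dec 15, 218 sold [LIFO — newest first]: 218 @ $18 = $3,924
Dec 16, 184 sold [LIFO — newest first]: 119 @ $18 + 65 @ $15 = $3,117
Total COGS = $3,435 + $7,481 + $3,924 + $3,117 = $17,957
Ending inventory: 48 @ $15 = $720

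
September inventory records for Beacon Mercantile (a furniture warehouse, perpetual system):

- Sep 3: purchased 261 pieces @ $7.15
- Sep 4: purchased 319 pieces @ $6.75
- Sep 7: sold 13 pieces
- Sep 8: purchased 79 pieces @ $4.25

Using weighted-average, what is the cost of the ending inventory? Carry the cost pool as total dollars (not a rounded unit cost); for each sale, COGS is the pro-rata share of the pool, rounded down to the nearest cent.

After Sep 3: 261 on hand, pool $1,866.15 (≈ $7.1500 each)
After Sep 4: 580 on hand, pool $4,019.40 (≈ $6.9300 each)
Sep 7, sell 13: 13/580 × $4,019.40 → $90.09
After Sep 8: 646 on hand, pool $4,265.06 (≈ $6.6023 each)
Ending inventory (cost pool remaining) = $4,265.06
Check: goods available $4,355.15 = COGS $90.09 + ending $4,265.06

Ending inventory = $4,265.06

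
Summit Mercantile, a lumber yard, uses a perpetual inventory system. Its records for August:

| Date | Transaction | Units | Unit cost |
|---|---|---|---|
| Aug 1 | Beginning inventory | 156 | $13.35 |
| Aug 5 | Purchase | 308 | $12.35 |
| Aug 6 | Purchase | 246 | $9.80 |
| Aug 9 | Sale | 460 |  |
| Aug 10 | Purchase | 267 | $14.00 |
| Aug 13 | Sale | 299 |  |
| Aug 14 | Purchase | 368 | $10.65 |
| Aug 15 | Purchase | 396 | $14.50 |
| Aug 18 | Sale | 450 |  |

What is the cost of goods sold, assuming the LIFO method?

Aug 9, 460 sold [LIFO — newest first]: 246 @ $9.80 + 214 @ $12.35 = $5,053.70
Aug 13, 299 sold [LIFO — newest first]: 267 @ $14.00 + 32 @ $12.35 = $4,133.20
Aug 18, 450 sold [LIFO — newest first]: 396 @ $14.50 + 54 @ $10.65 = $6,317.10
Total COGS = $5,053.70 + $4,133.20 + $6,317.10 = $15,504.00
Ending inventory: 156 @ $13.35 + 62 @ $12.35 + 314 @ $10.65 = $6,192.40

COGS = $15,504.00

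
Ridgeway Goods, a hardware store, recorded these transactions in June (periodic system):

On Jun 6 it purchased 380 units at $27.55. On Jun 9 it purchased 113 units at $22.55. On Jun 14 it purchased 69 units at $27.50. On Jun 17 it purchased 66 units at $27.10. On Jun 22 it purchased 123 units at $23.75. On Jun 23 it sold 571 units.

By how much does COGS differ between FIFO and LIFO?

$493.05

FIFO COGS: 380 @ $27.55 + 113 @ $22.55 + 69 @ $27.50 + 9 @ $27.10 = $15,158.55
LIFO COGS: 123 @ $23.75 + 66 @ $27.10 + 69 @ $27.50 + 113 @ $22.55 + 200 @ $27.55 = $14,665.50
Difference = |$15,158.55 − $14,665.50| = $493.05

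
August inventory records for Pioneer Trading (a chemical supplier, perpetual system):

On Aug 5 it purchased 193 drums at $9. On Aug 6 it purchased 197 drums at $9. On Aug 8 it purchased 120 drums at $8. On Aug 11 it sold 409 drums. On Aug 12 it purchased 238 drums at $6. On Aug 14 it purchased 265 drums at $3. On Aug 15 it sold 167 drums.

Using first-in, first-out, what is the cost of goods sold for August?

Aug 11, 409 sold [FIFO — oldest first]: 193 @ $9 + 197 @ $9 + 19 @ $8 = $3,662
Aug 15, 167 sold [FIFO — oldest first]: 101 @ $8 + 66 @ $6 = $1,204
Total COGS = $3,662 + $1,204 = $4,866
Ending inventory: 172 @ $6 + 265 @ $3 = $1,827
Check: goods available $6,693 = COGS $4,866 + ending $1,827

COGS = $4,866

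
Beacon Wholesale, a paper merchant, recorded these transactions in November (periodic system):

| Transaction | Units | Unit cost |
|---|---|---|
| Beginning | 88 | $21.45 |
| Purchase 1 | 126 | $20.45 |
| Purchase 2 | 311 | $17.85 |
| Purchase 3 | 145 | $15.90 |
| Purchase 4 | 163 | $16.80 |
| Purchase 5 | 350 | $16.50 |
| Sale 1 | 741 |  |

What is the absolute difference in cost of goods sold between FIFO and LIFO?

FIFO COGS: 88 @ $21.45 + 126 @ $20.45 + 311 @ $17.85 + 145 @ $15.90 + 71 @ $16.80 = $13,513.95
LIFO COGS: 350 @ $16.50 + 163 @ $16.80 + 145 @ $15.90 + 83 @ $17.85 = $12,300.45
Difference = |$13,513.95 − $12,300.45| = $1,213.50

$1,213.50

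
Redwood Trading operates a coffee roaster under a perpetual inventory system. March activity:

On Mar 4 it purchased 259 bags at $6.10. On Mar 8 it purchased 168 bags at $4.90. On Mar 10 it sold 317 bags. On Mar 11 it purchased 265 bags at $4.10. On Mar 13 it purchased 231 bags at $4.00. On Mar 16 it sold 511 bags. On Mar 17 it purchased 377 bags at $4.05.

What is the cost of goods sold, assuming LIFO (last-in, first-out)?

Mar 10, 317 sold [LIFO — newest first]: 168 @ $4.90 + 149 @ $6.10 = $1,732.10
Mar 16, 511 sold [LIFO — newest first]: 231 @ $4.00 + 265 @ $4.10 + 15 @ $6.10 = $2,102.00
Total COGS = $1,732.10 + $2,102.00 = $3,834.10
Ending inventory: 95 @ $6.10 + 377 @ $4.05 = $2,106.35

COGS = $3,834.10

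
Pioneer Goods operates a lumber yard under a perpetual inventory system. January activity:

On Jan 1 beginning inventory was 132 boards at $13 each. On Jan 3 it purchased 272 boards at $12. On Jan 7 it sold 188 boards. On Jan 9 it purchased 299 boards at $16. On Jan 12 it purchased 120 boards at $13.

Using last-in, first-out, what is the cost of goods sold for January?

COGS = $2,256

Jan 7, 188 sold [LIFO — newest first]: 188 @ $12 = $2,256
Ending inventory: 132 @ $13 + 84 @ $12 + 299 @ $16 + 120 @ $13 = $9,068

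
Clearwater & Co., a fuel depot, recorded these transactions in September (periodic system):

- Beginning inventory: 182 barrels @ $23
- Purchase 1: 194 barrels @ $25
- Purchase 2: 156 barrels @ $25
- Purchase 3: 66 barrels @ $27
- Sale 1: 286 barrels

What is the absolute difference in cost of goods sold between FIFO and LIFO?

FIFO COGS: 182 @ $23 + 104 @ $25 = $6,786
LIFO COGS: 66 @ $27 + 156 @ $25 + 64 @ $25 = $7,282
Difference = |$6,786 − $7,282| = $496

$496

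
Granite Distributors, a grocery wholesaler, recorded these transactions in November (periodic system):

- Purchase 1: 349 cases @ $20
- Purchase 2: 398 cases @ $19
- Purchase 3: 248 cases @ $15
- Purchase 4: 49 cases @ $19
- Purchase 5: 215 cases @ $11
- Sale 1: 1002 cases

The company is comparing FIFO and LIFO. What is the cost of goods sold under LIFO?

COGS = $16,418

FIFO COGS: 349 @ $20 + 398 @ $19 + 248 @ $15 + 7 @ $19 = $18,395
LIFO COGS: 215 @ $11 + 49 @ $19 + 248 @ $15 + 398 @ $19 + 92 @ $20 = $16,418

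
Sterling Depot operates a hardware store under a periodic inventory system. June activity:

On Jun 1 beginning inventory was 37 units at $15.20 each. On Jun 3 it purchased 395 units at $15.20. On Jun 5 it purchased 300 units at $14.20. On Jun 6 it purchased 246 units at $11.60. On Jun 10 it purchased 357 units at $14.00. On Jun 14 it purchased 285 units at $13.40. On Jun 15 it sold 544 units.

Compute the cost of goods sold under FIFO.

Jun 15, 544 sold [FIFO — oldest first]: 37 @ $15.20 + 395 @ $15.20 + 112 @ $14.20 = $8,156.80
Ending inventory: 188 @ $14.20 + 246 @ $11.60 + 357 @ $14.00 + 285 @ $13.40 = $14,340.20
Check: goods available $22,497.00 = COGS $8,156.80 + ending $14,340.20

COGS = $8,156.80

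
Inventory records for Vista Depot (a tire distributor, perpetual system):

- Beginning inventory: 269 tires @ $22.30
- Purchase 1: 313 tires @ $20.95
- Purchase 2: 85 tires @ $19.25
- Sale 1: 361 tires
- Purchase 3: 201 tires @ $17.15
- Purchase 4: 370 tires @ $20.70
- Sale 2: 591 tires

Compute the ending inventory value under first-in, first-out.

Sale 1 (361) [FIFO — oldest first]: 269 @ $22.30 + 92 @ $20.95 = $7,926.10
Sale 2 (591) [FIFO — oldest first]: 221 @ $20.95 + 85 @ $19.25 + 201 @ $17.15 + 84 @ $20.70 = $11,452.15
Total COGS = $7,926.10 + $11,452.15 = $19,378.25
Ending inventory: 286 @ $20.70 = $5,920.20

Ending inventory = $5,920.20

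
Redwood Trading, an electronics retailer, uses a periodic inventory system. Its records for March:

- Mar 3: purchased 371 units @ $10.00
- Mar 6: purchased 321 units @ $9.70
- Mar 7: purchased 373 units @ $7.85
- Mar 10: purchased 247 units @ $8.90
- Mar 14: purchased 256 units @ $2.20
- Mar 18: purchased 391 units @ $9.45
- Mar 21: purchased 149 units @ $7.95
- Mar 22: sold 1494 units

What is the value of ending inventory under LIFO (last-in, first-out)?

Mar 22, 1494 sold [LIFO — newest first]: 149 @ $7.95 + 391 @ $9.45 + 256 @ $2.20 + 247 @ $8.90 + 373 @ $7.85 + 78 @ $9.70 = $11,325.65
Ending inventory: 371 @ $10.00 + 243 @ $9.70 = $6,067.10

Ending inventory = $6,067.10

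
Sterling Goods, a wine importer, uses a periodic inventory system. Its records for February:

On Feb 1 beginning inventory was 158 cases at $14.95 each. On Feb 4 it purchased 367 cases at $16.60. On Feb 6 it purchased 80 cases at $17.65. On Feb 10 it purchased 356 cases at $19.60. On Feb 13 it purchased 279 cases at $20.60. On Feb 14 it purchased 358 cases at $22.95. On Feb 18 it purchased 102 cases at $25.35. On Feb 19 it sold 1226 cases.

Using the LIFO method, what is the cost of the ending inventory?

Ending inventory = $7,607.70

Feb 19, 1226 sold [LIFO — newest first]: 102 @ $25.35 + 358 @ $22.95 + 279 @ $20.60 + 356 @ $19.60 + 80 @ $17.65 + 51 @ $16.60 = $25,785.40
Ending inventory: 158 @ $14.95 + 316 @ $16.60 = $7,607.70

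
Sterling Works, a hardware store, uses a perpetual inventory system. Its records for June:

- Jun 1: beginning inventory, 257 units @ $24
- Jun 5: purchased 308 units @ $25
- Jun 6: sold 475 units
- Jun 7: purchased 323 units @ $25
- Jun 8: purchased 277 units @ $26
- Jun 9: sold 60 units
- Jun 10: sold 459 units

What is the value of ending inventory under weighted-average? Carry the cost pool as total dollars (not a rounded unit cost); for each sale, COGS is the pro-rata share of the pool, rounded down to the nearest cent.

Ending inventory = $4,333.51

After Jun 1: 257 on hand, pool $6,168.00 (≈ $24.0000 each)
After Jun 5: 565 on hand, pool $13,868.00 (≈ $24.5451 each)
Jun 6, sell 475: 475/565 × $13,868.00 → $11,658.93
After Jun 7: 413 on hand, pool $10,284.07 (≈ $24.9009 each)
After Jun 8: 690 on hand, pool $17,486.07 (≈ $25.3421 each)
Jun 9, sell 60: 60/690 × $17,486.07 → $1,520.52
Jun 10, sell 459: 459/630 × $15,965.55 → $11,632.04
Total COGS = $11,658.93 + $1,520.52 + $11,632.04 = $24,811.49
Ending inventory (cost pool remaining) = $4,333.51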